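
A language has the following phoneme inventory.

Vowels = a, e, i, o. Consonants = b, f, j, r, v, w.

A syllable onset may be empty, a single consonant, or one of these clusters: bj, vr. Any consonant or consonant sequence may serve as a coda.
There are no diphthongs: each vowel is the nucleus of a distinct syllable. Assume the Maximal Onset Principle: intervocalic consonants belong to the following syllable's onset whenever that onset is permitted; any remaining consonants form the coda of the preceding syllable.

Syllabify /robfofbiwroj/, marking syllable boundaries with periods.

The vowels are o, o, i, o — 4 nuclei, so 4 syllables.
V1 /o/ – V2 /o/: /bf/; trying suffixes from longest down, /f/ is the first permitted one, so coda /b/ | onset /f/.
V2 /o/ – V3 /i/: /fb/ splits as /f/ + /b/ (/b/ is the longest suffix that is a licit onset).
V3 /i/ – V4 /o/: /wr/ splits as /w/ + /r/ (/r/ is the longest suffix that is a licit onset).

rob.fof.biw.roj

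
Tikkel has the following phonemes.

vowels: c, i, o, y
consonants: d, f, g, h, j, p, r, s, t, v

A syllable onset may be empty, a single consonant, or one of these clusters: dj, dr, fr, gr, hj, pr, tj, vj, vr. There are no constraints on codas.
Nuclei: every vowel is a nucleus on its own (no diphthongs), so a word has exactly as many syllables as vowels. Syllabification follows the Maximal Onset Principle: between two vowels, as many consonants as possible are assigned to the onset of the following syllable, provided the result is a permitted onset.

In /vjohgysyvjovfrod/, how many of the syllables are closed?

3

Nuclei (vowels): o, y, y, o, o → 5 syllables.
Between /o/ (V1) and /y/ (V2): cluster /hg/ — the longest permitted-onset suffix is /g/; onset = /g/, preceding coda = /h/.
Between /y/ (V2) and /y/ (V3): /s/ is a single consonant, so it becomes the next onset.
Between /y/ (V3) and /o/ (V4): /vj/ — entire cluster is a permitted onset → onset /vj/, coda ∅.
Between /o/ (V4) and /o/ (V5): /vfr/ — longest licit onset from the right is /fr/, leaving /v/ as coda.
So the parse is vjoh.gy.sy.vjov.frod.
Classifying each syllable: /vjoh/ (closed), /gy/ (open), /sy/ (open), /vjov/ (closed), /frod/ (closed).
Closed syllables: 3.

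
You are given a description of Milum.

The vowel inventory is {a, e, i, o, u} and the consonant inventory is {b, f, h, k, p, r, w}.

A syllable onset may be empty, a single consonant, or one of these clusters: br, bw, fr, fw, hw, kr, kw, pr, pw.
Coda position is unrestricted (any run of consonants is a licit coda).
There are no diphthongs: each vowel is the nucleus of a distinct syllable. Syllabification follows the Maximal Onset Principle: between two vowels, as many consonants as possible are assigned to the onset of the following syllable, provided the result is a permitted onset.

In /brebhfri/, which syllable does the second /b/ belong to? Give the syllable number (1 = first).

1

Nuclei (vowels): e, i → 2 syllables.
Between /e/ (V1) and /i/ (V2): cluster /bhfr/ — the longest permitted-onset suffix is /fr/; onset = /fr/, preceding coda = /bh/.
Syllabification: brebh.fri.
The second /b/ is in the coda of syllable 1 (/brebh/).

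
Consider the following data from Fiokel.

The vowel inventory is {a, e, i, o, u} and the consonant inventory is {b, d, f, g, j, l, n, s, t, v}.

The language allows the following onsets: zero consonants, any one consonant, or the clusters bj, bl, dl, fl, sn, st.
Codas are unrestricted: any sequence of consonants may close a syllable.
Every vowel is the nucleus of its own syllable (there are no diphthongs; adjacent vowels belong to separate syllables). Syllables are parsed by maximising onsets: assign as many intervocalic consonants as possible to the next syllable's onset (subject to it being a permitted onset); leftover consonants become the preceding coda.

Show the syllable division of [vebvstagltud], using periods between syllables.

Nuclei (vowels): e, a, u → 3 syllables.
Between /e/ (V1) and /a/ (V2): /bvst/ — longest licit onset from the right is /st/, leaving /bv/ as coda.
Between /a/ (V2) and /u/ (V3): /glt/ — longest licit onset from the right is /t/, leaving /gl/ as coda.

vebv.stagl.tud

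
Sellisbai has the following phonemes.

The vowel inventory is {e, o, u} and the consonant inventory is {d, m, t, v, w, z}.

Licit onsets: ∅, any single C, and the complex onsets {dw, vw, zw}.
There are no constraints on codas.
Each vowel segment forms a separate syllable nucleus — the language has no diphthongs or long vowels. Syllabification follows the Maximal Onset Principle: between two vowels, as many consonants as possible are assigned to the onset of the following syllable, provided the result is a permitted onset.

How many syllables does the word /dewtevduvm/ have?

3

The vowels are e, e, u — 3 nuclei, so 3 syllables.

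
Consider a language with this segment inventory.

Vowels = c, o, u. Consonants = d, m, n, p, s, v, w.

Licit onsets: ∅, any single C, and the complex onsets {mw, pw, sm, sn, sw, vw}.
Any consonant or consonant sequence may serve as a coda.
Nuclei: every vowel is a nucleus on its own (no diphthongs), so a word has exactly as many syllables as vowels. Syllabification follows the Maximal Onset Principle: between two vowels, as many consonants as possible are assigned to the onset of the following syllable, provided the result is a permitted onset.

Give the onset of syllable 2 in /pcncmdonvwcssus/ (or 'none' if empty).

Vowels present: c, c, o, c, u; each is a nucleus, giving 5 syllables.
σ1/σ2 boundary: just /n/ — single C goes to the following onset.
σ2/σ3 boundary: /md/; trying suffixes from longest down, /d/ is the first permitted one, so coda /m/ | onset /d/.
σ3/σ4 boundary: cluster /nvw/ — the longest permitted-onset suffix is /vw/; onset = /vw/, preceding coda = /n/.
σ4/σ5 boundary: /ss/ — longest licit onset from the right is /s/, leaving /s/ as coda.
So the parse is pc.ncm.don.vwcs.sus.
Syllable 2 is /ncm/: onset /n/, nucleus /c/, coda /m/.

n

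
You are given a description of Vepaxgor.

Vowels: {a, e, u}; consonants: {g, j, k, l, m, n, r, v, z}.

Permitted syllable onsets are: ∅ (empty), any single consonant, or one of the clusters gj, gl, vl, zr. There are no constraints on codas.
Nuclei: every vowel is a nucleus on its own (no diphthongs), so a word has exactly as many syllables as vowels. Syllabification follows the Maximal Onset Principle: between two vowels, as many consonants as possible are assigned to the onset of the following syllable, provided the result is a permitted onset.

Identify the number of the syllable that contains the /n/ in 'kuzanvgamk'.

2

Vowels present: u, a, a; each is a nucleus, giving 3 syllables.
V1 /u/ – V2 /a/: /z/ is a single consonant, so it becomes the next onset.
V2 /a/ – V3 /a/: /nvg/; trying suffixes from longest down, /g/ is the first permitted one, so coda /nv/ | onset /g/.
Putting it together: ku.zanv.gamk.
The /n/ is in the coda of syllable 2 (/zanv/).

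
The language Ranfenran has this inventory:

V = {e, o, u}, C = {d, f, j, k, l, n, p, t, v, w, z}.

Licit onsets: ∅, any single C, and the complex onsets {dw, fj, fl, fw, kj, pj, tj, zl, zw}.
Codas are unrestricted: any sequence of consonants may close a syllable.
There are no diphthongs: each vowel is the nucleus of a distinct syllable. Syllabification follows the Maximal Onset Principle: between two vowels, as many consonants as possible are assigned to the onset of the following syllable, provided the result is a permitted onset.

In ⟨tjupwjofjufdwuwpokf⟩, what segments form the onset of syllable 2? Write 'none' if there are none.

j

Nuclei (vowels): u, o, u, u, o → 5 syllables.
Between /u/ (V1) and /o/ (V2): /pwj/ splits as /pw/ + /j/ (/j/ is the longest suffix that is a licit onset).
Between /o/ (V2) and /u/ (V3): /fj/ is a licit onset in full, so it all attaches to the next syllable.
Between /u/ (V3) and /u/ (V4): /fdw/; trying suffixes from longest down, /dw/ is the first permitted one, so coda /f/ | onset /dw/.
Between /u/ (V4) and /o/ (V5): /wp/; trying suffixes from longest down, /p/ is the first permitted one, so coda /w/ | onset /p/.
Putting it together: tjupw.jo.fjuf.dwuw.pokf.
Syllable 2 is /jo/: onset /j/, nucleus /o/, coda ∅.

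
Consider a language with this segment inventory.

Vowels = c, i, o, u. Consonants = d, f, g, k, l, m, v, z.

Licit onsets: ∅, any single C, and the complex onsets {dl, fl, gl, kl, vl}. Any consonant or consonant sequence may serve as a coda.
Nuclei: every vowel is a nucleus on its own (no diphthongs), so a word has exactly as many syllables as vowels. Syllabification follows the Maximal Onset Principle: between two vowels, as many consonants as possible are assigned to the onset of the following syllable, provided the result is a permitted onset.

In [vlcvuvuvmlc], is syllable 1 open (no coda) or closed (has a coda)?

open

Vowels present: c, u, u, c; each is a nucleus, giving 4 syllables.
σ1/σ2 boundary: /v/ is a single consonant, so it becomes the next onset.
σ2/σ3 boundary: /v/ → onset of the next syllable (single consonants are always licit onsets).
σ3/σ4 boundary: /vml/; trying suffixes from longest down, /l/ is the first permitted one, so coda /vm/ | onset /l/.
So the parse is vlc.vu.vuvm.lc.
Syllable 1 is /vlc/; it ends in its nucleus with no coda, so it is open.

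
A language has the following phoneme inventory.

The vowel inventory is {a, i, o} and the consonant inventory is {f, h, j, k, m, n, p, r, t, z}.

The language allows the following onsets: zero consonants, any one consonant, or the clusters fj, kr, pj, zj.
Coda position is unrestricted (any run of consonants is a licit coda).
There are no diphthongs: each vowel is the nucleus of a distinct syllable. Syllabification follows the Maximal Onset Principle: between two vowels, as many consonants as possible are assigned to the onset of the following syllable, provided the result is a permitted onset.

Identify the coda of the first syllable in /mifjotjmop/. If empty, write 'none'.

Nuclei (vowels): i, o, o → 3 syllables.
/i…o/ gap (V1→V2): cluster /fj/ — /fj/ is itself a permitted onset, so the whole cluster goes right; preceding coda = ∅.
/o…o/ gap (V2→V3): /tjm/; trying suffixes from longest down, /m/ is the first permitted one, so coda /tj/ | onset /m/.
Syllabification: mi.fjotj.mop.
Syllable 1 is /mi/: onset /m/, nucleus /i/, coda ∅.

none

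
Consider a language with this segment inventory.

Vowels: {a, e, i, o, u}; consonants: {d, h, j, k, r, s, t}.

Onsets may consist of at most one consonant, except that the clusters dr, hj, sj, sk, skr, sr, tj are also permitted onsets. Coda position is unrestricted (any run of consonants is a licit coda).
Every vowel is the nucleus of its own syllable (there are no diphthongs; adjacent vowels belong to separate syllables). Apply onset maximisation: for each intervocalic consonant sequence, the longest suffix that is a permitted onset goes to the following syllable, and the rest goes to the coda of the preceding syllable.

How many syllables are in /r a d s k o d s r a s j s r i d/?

Nuclei (vowels): a, o, a, i → 4 syllables.

4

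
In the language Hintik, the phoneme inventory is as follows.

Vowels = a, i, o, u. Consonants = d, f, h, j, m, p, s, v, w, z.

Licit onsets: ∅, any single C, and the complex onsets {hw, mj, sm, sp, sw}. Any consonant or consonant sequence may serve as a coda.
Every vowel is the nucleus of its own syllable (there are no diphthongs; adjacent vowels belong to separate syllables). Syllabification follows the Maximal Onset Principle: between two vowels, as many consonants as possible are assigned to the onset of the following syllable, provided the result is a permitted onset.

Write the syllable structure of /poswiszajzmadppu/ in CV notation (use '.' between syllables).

CV.CCVC.CVCC.CVCC.CV

Vowels present: o, i, a, a, u; each is a nucleus, giving 5 syllables.
σ1/σ2 boundary: cluster /sw/ — /sw/ is itself a permitted onset, so the whole cluster goes right; preceding coda = ∅.
σ2/σ3 boundary: cluster /sz/ — the longest permitted-onset suffix is /z/; onset = /z/, preceding coda = /s/.
σ3/σ4 boundary: /jzm/; trying suffixes from longest down, /m/ is the first permitted one, so coda /jz/ | onset /m/.
σ4/σ5 boundary: /dpp/ — longest licit onset from the right is /p/, leaving /dp/ as coda.
Putting it together: po.swis.zajz.madp.pu.
Mapping each syllable to C/V: /po/ → CV, /swis/ → CCVC, /zajz/ → CVCC, /madp/ → CVCC, /pu/ → CV.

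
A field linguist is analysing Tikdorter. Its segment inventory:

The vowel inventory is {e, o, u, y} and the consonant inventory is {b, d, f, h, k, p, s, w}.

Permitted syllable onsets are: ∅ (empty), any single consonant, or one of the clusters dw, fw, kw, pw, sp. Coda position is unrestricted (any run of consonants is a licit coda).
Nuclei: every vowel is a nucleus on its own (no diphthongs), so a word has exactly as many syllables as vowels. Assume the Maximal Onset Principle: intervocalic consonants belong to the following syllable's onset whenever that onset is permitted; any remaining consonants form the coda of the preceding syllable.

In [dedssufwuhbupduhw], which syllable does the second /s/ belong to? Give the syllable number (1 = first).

Vowels present: e, u, u, u, u; each is a nucleus, giving 5 syllables.
/e…u/ gap (V1→V2): /dss/; trying suffixes from longest down, /s/ is the first permitted one, so coda /ds/ | onset /s/.
/u…u/ gap (V2→V3): cluster /fw/ — /fw/ is itself a permitted onset, so the whole cluster goes right; preceding coda = ∅.
/u…u/ gap (V3→V4): /hb/ — longest licit onset from the right is /b/, leaving /h/ as coda.
/u…u/ gap (V4→V5): /pd/ splits as /p/ + /d/ (/d/ is the longest suffix that is a licit onset).
Result: deds.su.fwuh.bup.duhw.
The second /s/ is in the onset of syllable 2 (/su/).

2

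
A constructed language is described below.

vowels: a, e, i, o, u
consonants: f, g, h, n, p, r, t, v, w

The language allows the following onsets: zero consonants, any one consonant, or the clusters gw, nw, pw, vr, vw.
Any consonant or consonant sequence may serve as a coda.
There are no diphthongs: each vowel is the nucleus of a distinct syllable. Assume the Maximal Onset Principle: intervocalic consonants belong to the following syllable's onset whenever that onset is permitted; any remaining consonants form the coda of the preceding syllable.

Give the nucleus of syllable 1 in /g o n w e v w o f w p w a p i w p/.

Nuclei (vowels): o, e, o, a, i → 5 syllables.
The first nucleus (vowel 1 from the left) is /o/.

o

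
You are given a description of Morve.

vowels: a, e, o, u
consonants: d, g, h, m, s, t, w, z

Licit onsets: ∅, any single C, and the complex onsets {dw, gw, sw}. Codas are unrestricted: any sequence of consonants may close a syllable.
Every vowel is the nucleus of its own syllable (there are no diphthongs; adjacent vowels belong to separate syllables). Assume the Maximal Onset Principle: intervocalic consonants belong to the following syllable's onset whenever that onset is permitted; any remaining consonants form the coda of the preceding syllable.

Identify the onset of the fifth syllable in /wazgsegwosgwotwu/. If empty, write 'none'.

Nuclei (vowels): a, e, o, o, u → 5 syllables.
σ1/σ2 boundary: /zgs/ splits as /zg/ + /s/ (/s/ is the longest suffix that is a licit onset).
σ2/σ3 boundary: /gw/ is a licit onset in full, so it all attaches to the next syllable.
σ3/σ4 boundary: /sgw/; trying suffixes from longest down, /gw/ is the first permitted one, so coda /s/ | onset /gw/.
σ4/σ5 boundary: /tw/ — longest licit onset from the right is /w/, leaving /t/ as coda.
So the parse is wazg.se.gwos.gwot.wu.
Syllable 5 is /wu/: onset /w/, nucleus /u/, coda ∅.

w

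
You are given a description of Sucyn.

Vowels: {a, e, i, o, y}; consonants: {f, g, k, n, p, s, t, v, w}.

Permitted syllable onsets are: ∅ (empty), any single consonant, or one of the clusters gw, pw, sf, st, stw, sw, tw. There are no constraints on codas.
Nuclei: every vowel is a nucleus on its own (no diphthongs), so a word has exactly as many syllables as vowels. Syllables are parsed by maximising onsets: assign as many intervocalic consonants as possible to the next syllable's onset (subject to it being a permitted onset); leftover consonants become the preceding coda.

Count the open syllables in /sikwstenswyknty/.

Nuclei (vowels): i, e, y, y → 4 syllables.
σ1/σ2 boundary: /kwst/ splits as /kw/ + /st/ (/st/ is the longest suffix that is a licit onset).
σ2/σ3 boundary: /nsw/ splits as /n/ + /sw/ (/sw/ is the longest suffix that is a licit onset).
σ3/σ4 boundary: /knt/; trying suffixes from longest down, /t/ is the first permitted one, so coda /kn/ | onset /t/.
Syllabification: sikw.sten.swykn.ty.
Classifying each syllable: /sikw/ (closed), /sten/ (closed), /swykn/ (closed), /ty/ (open).
Open syllables: 1.

1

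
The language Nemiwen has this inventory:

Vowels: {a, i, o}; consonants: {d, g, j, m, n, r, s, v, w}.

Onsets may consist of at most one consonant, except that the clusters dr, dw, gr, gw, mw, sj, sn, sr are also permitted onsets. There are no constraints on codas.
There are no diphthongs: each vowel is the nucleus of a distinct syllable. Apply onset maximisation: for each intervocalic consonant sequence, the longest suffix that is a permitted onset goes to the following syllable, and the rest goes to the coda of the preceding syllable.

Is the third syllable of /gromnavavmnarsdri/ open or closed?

The vowels are o, a, a, a, i — 5 nuclei, so 5 syllables.
V1 /o/ – V2 /a/: /mn/ splits as /m/ + /n/ (/n/ is the longest suffix that is a licit onset).
V2 /a/ – V3 /a/: /v/ → onset of the next syllable (single consonants are always licit onsets).
V3 /a/ – V4 /a/: cluster /vmn/ — the longest permitted-onset suffix is /n/; onset = /n/, preceding coda = /vm/.
V4 /a/ – V5 /i/: /rsdr/ — longest licit onset from the right is /dr/, leaving /rs/ as coda.
Syllabification: grom.na.vavm.nars.dri.
Syllable 3 is /vavm/ with coda /vm/, so it is closed.

closed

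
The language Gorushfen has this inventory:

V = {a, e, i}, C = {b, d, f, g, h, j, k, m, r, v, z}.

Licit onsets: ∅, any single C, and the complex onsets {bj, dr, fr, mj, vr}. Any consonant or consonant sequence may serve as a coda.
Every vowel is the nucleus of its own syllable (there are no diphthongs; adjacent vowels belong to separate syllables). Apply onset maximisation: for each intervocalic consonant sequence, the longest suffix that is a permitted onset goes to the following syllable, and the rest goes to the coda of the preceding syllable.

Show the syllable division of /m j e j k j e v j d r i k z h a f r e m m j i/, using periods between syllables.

mjejk.jevj.drikz.ha.frem.mji

The vowels are e, e, i, a, e, i — 6 nuclei, so 6 syllables.
/e…e/ gap (V1→V2): /jkj/; trying suffixes from longest down, /j/ is the first permitted one, so coda /jk/ | onset /j/.
/e…i/ gap (V2→V3): /vjdr/; trying suffixes from longest down, /dr/ is the first permitted one, so coda /vj/ | onset /dr/.
/i…a/ gap (V3→V4): /kzh/; trying suffixes from longest down, /h/ is the first permitted one, so coda /kz/ | onset /h/.
/a…e/ gap (V4→V5): cluster /fr/ — /fr/ is itself a permitted onset, so the whole cluster goes right; preceding coda = ∅.
/e…i/ gap (V5→V6): /mmj/ splits as /m/ + /mj/ (/mj/ is the longest suffix that is a licit onset).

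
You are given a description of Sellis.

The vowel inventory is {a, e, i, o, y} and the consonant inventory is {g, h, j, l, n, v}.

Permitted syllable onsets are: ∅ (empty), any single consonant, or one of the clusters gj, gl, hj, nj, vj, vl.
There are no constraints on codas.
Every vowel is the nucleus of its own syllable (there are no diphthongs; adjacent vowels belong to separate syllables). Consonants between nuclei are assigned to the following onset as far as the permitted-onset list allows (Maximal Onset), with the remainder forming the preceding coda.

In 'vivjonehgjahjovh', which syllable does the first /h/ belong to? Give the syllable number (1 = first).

Nuclei (vowels): i, o, e, a, o → 5 syllables.
V1 /i/ – V2 /o/: cluster /vj/ — /vj/ is itself a permitted onset, so the whole cluster goes right; preceding coda = ∅.
V2 /o/ – V3 /e/: /n/ is a single consonant, so it becomes the next onset.
V3 /e/ – V4 /a/: /hgj/ — longest licit onset from the right is /gj/, leaving /h/ as coda.
V4 /a/ – V5 /o/: /hj/ is a licit onset in full, so it all attaches to the next syllable.
Syllabification: vi.vjo.neh.gja.hjovh.
The first /h/ is in the coda of syllable 3 (/neh/).

3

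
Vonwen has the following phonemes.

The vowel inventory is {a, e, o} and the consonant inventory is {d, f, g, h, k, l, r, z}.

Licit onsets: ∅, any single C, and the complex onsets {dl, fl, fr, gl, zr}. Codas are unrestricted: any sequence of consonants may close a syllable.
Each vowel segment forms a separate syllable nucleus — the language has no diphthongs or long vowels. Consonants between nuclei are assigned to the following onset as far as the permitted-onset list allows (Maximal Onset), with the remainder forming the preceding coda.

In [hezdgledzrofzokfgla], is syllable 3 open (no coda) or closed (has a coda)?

closed

The vowels are e, e, o, o, a — 5 nuclei, so 5 syllables.
V1 /e/ – V2 /e/: /zdgl/ splits as /zd/ + /gl/ (/gl/ is the longest suffix that is a licit onset).
V2 /e/ – V3 /o/: /dzr/ splits as /d/ + /zr/ (/zr/ is the longest suffix that is a licit onset).
V3 /o/ – V4 /o/: /fz/; trying suffixes from longest down, /z/ is the first permitted one, so coda /f/ | onset /z/.
V4 /o/ – V5 /a/: /kfgl/ splits as /kf/ + /gl/ (/gl/ is the longest suffix that is a licit onset).
So the parse is hezd.gled.zrof.zokf.gla.
Syllable 3 is /zrof/ with coda /f/, so it is closed.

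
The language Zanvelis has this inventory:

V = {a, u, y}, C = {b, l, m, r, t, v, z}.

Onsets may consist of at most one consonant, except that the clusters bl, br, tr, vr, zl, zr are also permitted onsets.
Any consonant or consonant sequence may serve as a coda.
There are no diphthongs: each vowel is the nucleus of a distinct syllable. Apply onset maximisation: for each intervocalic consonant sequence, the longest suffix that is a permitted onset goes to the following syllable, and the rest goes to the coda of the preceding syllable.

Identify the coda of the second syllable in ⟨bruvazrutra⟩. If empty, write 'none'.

none

The vowels are u, a, u, a — 4 nuclei, so 4 syllables.
σ1/σ2 boundary: /v/ → onset of the next syllable (single consonants are always licit onsets).
σ2/σ3 boundary: /zr/ — entire cluster is a permitted onset → onset /zr/, coda ∅.
σ3/σ4 boundary: cluster /tr/ — /tr/ is itself a permitted onset, so the whole cluster goes right; preceding coda = ∅.
Putting it together: bru.va.zru.tra.
Syllable 2 is /va/: onset /v/, nucleus /a/, coda ∅.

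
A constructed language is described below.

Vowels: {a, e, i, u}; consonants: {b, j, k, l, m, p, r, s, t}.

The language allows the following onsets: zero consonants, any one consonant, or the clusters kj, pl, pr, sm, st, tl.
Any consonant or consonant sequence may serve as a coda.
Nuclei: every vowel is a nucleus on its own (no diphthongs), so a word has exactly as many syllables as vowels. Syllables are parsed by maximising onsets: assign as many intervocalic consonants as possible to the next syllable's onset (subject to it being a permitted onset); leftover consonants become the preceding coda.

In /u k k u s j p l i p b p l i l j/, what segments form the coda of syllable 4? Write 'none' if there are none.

Vowels present: u, u, i, i; each is a nucleus, giving 4 syllables.
/u…u/ gap (V1→V2): /kk/; trying suffixes from longest down, /k/ is the first permitted one, so coda /k/ | onset /k/.
/u…i/ gap (V2→V3): /sjpl/ splits as /sj/ + /pl/ (/pl/ is the longest suffix that is a licit onset).
/i…i/ gap (V3→V4): /pbpl/ — longest licit onset from the right is /pl/, leaving /pb/ as coda.
Result: uk.kusj.plipb.plilj.
Syllable 4 is /plilj/: onset /pl/, nucleus /i/, coda /lj/.

lj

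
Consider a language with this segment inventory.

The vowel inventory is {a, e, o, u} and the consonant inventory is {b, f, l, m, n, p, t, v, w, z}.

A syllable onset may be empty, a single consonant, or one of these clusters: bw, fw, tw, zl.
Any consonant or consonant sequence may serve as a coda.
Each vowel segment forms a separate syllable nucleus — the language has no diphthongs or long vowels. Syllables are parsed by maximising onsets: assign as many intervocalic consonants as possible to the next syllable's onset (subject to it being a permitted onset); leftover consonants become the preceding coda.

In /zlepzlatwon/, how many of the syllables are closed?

The vowels are e, a, o — 3 nuclei, so 3 syllables.
σ1/σ2 boundary: cluster /pzl/ — the longest permitted-onset suffix is /zl/; onset = /zl/, preceding coda = /p/.
σ2/σ3 boundary: /tw/ — entire cluster is a permitted onset → onset /tw/, coda ∅.
So the parse is zlep.zla.twon.
Classifying each syllable: /zlep/ (closed), /zla/ (open), /twon/ (closed).
Closed syllables: 2.

2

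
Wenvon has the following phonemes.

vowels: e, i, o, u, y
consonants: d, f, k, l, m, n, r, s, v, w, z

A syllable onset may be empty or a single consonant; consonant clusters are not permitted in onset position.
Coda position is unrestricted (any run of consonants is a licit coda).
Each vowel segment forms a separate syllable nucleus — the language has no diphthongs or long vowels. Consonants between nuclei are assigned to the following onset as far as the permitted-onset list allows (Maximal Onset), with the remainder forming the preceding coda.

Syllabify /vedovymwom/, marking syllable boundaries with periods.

ve.do.vym.wom

Nuclei (vowels): e, o, y, o → 4 syllables.
σ1/σ2 boundary: /d/ → onset of the next syllable (single consonants are always licit onsets).
σ2/σ3 boundary: /v/ is a single consonant, so it becomes the next onset.
σ3/σ4 boundary: /mw/ — longest licit onset from the right is /w/, leaving /m/ as coda.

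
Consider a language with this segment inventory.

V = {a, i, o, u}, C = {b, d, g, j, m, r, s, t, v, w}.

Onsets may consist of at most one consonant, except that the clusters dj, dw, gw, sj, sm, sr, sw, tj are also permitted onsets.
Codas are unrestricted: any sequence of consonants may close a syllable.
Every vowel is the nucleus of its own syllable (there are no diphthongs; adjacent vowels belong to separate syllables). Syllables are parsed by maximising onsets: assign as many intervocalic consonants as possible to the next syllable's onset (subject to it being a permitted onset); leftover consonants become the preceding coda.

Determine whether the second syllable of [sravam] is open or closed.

closed

The vowels are a, a — 2 nuclei, so 2 syllables.
Between /a/ (V1) and /a/ (V2): just /v/ — single C goes to the following onset.
Result: sra.vam.
Syllable 2 is /vam/ with coda /m/, so it is closed.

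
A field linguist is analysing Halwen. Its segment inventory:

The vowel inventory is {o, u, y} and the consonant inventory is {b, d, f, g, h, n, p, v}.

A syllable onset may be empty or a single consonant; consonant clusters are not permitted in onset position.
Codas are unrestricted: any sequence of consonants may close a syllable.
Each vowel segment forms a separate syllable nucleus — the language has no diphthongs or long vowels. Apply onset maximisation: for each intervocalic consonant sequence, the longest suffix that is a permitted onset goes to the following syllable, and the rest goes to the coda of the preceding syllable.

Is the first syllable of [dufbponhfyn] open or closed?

closed

Vowels present: u, o, y; each is a nucleus, giving 3 syllables.
σ1/σ2 boundary: /fbp/ — longest licit onset from the right is /p/, leaving /fb/ as coda.
σ2/σ3 boundary: /nhf/ — longest licit onset from the right is /f/, leaving /nh/ as coda.
Result: dufb.ponh.fyn.
Syllable 1 is /dufb/ with coda /fb/, so it is closed.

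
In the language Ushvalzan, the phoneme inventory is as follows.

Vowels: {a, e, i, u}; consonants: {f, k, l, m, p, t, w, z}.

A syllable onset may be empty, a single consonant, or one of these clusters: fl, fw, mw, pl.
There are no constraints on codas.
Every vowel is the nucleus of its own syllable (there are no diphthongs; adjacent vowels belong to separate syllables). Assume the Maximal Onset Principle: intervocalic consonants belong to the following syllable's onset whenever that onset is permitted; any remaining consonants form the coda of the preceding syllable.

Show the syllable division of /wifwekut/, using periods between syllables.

wi.fwe.kut

Vowels present: i, e, u; each is a nucleus, giving 3 syllables.
/i…e/ gap (V1→V2): cluster /fw/ — /fw/ is itself a permitted onset, so the whole cluster goes right; preceding coda = ∅.
/e…u/ gap (V2→V3): /k/ → onset of the next syllable (single consonants are always licit onsets).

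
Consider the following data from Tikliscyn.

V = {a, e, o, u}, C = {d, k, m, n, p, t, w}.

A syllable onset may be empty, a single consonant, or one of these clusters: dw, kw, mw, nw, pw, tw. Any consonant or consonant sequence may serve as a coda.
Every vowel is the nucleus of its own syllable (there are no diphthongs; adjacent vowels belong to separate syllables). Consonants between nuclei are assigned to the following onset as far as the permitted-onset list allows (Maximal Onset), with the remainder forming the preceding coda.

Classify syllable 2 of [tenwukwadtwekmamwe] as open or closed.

The vowels are e, u, a, e, a, e — 6 nuclei, so 6 syllables.
σ1/σ2 boundary: /nw/ — entire cluster is a permitted onset → onset /nw/, coda ∅.
σ2/σ3 boundary: /kw/ is a licit onset in full, so it all attaches to the next syllable.
σ3/σ4 boundary: /dtw/ — longest licit onset from the right is /tw/, leaving /d/ as coda.
σ4/σ5 boundary: cluster /km/ — the longest permitted-onset suffix is /m/; onset = /m/, preceding coda = /k/.
σ5/σ6 boundary: /mw/ is a licit onset in full, so it all attaches to the next syllable.
Syllabification: te.nwu.kwad.twek.ma.mwe.
Syllable 2 is /nwu/; it ends in its nucleus with no coda, so it is open.

open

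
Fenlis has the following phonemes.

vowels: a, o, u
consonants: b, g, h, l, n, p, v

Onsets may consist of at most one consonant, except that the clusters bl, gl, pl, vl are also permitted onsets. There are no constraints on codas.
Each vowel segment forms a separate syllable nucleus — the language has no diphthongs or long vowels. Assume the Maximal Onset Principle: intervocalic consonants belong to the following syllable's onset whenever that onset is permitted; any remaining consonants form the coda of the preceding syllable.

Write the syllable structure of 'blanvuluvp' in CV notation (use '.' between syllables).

The vowels are a, u, u — 3 nuclei, so 3 syllables.
/a…u/ gap (V1→V2): cluster /nv/ — the longest permitted-onset suffix is /v/; onset = /v/, preceding coda = /n/.
/u…u/ gap (V2→V3): /l/ is a single consonant, so it becomes the next onset.
Putting it together: blan.vu.luvp.
Mapping each syllable to C/V: /blan/ → CCVC, /vu/ → CV, /luvp/ → CVCC.

CCVC.CV.CVCC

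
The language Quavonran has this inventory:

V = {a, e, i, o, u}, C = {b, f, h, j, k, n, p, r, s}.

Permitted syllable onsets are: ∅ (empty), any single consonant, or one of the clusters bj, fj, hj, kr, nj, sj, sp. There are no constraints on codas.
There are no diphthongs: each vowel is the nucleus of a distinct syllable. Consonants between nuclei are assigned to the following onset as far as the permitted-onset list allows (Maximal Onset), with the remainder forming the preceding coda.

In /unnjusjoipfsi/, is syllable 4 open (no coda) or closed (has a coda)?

The vowels are u, u, o, i, i — 5 nuclei, so 5 syllables.
V1 /u/ – V2 /u/: /nnj/ splits as /n/ + /nj/ (/nj/ is the longest suffix that is a licit onset).
V2 /u/ – V3 /o/: /sj/ is a licit onset in full, so it all attaches to the next syllable.
V3 /o/ – V4 /i/: hiatus — the boundary sits between the two vowels.
V4 /i/ – V5 /i/: /pfs/ — longest licit onset from the right is /s/, leaving /pf/ as coda.
Result: un.nju.sjo.ipf.si.
Syllable 4 is /ipf/ with coda /pf/, so it is closed.

closed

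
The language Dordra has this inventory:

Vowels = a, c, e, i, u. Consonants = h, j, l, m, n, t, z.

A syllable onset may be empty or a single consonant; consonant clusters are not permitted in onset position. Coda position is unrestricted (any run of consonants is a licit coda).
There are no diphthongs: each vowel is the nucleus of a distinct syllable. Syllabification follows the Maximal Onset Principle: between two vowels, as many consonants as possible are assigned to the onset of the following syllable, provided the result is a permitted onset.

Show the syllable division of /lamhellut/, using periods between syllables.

Nuclei (vowels): a, e, u → 3 syllables.
/a…e/ gap (V1→V2): /mh/ splits as /m/ + /h/ (/h/ is the longest suffix that is a licit onset).
/e…u/ gap (V2→V3): cluster /ll/ — the longest permitted-onset suffix is /l/; onset = /l/, preceding coda = /l/.

lam.hel.lut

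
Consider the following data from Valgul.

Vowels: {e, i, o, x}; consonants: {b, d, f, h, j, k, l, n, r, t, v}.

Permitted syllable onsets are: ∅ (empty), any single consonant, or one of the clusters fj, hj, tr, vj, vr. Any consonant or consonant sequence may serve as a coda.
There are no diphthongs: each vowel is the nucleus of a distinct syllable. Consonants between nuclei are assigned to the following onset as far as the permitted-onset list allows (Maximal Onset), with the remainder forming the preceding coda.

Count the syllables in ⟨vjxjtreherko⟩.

Nuclei (vowels): x, e, e, o → 4 syllables.

4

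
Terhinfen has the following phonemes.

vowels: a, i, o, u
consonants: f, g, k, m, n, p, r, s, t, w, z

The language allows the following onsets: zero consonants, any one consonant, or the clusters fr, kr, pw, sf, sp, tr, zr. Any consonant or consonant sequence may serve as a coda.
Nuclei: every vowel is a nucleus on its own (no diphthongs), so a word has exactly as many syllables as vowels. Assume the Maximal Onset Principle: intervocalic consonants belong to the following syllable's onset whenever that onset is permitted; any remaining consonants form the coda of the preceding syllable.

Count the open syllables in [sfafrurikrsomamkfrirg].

Vowels present: a, u, i, o, a, i; each is a nucleus, giving 6 syllables.
V1 /a/ – V2 /u/: /fr/ — entire cluster is a permitted onset → onset /fr/, coda ∅.
V2 /u/ – V3 /i/: just /r/ — single C goes to the following onset.
V3 /i/ – V4 /o/: cluster /krs/ — the longest permitted-onset suffix is /s/; onset = /s/, preceding coda = /kr/.
V4 /o/ – V5 /a/: just /m/ — single C goes to the following onset.
V5 /a/ – V6 /i/: /mkfr/ — longest licit onset from the right is /fr/, leaving /mk/ as coda.
Syllabification: sfa.fru.rikr.so.mamk.frirg.
Classifying each syllable: /sfa/ (open), /fru/ (open), /rikr/ (closed), /so/ (open), /mamk/ (closed), /frirg/ (closed).
Open syllables: 3.

3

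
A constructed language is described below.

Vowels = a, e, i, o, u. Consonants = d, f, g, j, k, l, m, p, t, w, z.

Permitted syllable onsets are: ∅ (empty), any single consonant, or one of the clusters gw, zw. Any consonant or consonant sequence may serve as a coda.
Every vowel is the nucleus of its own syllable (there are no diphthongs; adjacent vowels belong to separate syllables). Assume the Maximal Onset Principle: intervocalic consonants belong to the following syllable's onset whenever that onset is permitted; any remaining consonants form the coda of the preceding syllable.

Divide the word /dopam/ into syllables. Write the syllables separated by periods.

Vowels present: o, a; each is a nucleus, giving 2 syllables.
σ1/σ2 boundary: just /p/ — single C goes to the following onset.

do.pam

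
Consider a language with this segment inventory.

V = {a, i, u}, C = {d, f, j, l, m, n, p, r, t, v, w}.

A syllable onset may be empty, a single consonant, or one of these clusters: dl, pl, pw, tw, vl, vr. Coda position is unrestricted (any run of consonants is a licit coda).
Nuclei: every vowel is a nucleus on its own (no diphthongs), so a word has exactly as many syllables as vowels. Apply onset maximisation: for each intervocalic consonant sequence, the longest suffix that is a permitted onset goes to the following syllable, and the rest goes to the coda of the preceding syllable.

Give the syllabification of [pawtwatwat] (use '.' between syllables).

Nuclei (vowels): a, a, a → 3 syllables.
V1 /a/ – V2 /a/: /wtw/ — longest licit onset from the right is /tw/, leaving /w/ as coda.
V2 /a/ – V3 /a/: cluster /tw/ — /tw/ is itself a permitted onset, so the whole cluster goes right; preceding coda = ∅.

paw.twa.twat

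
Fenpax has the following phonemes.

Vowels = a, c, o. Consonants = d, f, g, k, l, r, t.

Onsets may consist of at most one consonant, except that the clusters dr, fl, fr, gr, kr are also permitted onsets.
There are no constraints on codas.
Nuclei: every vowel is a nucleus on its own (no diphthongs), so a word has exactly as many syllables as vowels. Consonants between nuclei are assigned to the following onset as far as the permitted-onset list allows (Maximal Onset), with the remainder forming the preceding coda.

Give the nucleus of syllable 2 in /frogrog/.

Vowels present: o, o; each is a nucleus, giving 2 syllables.
The second nucleus (vowel 2 from the left) is /o/.

o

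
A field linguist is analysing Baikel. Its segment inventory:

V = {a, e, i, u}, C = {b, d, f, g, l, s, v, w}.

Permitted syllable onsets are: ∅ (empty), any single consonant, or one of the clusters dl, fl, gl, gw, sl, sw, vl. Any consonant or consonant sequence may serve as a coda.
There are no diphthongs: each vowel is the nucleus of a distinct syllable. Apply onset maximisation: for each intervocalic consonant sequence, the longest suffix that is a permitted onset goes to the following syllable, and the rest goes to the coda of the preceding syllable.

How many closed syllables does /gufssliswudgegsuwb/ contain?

4

The vowels are u, i, u, e, u — 5 nuclei, so 5 syllables.
V1 /u/ – V2 /i/: /fssl/; trying suffixes from longest down, /sl/ is the first permitted one, so coda /fs/ | onset /sl/.
V2 /i/ – V3 /u/: /sw/ — entire cluster is a permitted onset → onset /sw/, coda ∅.
V3 /u/ – V4 /e/: /dg/; trying suffixes from longest down, /g/ is the first permitted one, so coda /d/ | onset /g/.
V4 /e/ – V5 /u/: /gs/ splits as /g/ + /s/ (/s/ is the longest suffix that is a licit onset).
Syllabification: gufs.sli.swud.geg.suwb.
Classifying each syllable: /gufs/ (closed), /sli/ (open), /swud/ (closed), /geg/ (closed), /suwb/ (closed).
Closed syllables: 4.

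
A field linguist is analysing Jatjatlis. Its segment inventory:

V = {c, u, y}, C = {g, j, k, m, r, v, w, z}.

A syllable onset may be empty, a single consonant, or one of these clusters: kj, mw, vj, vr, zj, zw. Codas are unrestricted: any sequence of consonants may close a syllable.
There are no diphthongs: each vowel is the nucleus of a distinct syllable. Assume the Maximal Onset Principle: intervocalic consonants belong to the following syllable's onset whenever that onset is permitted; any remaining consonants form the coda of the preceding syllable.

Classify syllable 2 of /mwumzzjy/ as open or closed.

Nuclei (vowels): u, y → 2 syllables.
/u…y/ gap (V1→V2): /mzzj/; trying suffixes from longest down, /zj/ is the first permitted one, so coda /mz/ | onset /zj/.
So the parse is mwumz.zjy.
Syllable 2 is /zjy/; it ends in its nucleus with no coda, so it is open.

open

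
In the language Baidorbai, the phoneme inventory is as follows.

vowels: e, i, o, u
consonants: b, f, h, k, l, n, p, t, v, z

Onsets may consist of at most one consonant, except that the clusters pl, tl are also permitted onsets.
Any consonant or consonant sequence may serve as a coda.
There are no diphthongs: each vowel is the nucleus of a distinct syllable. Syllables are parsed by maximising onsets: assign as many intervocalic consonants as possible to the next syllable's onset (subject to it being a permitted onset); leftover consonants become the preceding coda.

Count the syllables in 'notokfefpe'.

4

Nuclei (vowels): o, o, e, e → 4 syllables.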